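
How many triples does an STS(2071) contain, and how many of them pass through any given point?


An STS(v) is a 2-(v, 3, 1) BIBD: block size k = 3, λ = 1.
Replication: r(k − 1) = λ(v − 1) ⇒ r·2 = 2071 − 1 = 2070 ⇒ r = 1035.
Block count: b = v(v − 1)/6 = 2071·2070/6 = 4286970/6 = 714495.
(Check via bk = vr: 714495·3 = 2143485 = 2071·1035 = 2143485 ✓.)

r = 1035, b = 714495.


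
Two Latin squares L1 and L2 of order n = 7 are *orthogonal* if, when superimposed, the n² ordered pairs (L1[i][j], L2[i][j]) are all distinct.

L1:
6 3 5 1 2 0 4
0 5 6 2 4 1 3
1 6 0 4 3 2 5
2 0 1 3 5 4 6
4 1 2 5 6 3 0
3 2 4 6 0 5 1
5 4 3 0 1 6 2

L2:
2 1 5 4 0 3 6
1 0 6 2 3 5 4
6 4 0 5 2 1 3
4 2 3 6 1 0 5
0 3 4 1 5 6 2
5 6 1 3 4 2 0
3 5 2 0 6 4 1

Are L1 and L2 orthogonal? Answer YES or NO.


Form the n² = 49 superimposed pairs (L1[i][j], L2[i][j]), row by row (rows and columns indexed from 0):
row 0: (6,2) (3,1) (5,5) (1,4) (2,0) (0,3) (4,6)
row 1: (0,1) (5,0) (6,6) (2,2) (4,3) (1,5) (3,4)
row 2: (1,6) (6,4) (0,0) (4,5) (3,2) (2,1) (5,3)
row 3: (2,4) (0,2) (1,3) (3,6) (5,1) (4,0) (6,5)
row 4: (4,0) (1,3) (2,4) (5,1) (6,5) (3,6) (0,2)
row 5: (3,5) (2,6) (4,1) (6,3) (0,4) (5,2) (1,0)
row 6: (5,3) (4,5) (3,2) (0,0) (1,6) (6,4) (2,1)
Orthogonality requires all 49 pairs distinct.
But the pair (4,0) repeats: cell (3,5) has L1 = 4, L2 = 0, and cell (4,0) has L1 = 4, L2 = 0.
A repeated pair means some other pair never occurs (only 35 distinct pairs out of 49), so the squares are not orthogonal.
Conclusion: NO.

NO


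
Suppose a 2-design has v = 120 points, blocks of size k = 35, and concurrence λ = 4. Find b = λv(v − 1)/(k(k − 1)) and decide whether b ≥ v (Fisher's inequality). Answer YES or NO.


r = λ(v − 1)/(k − 1) = 4·119/34 = 14.
b = vr/k = 120·14/35 = 48.
Fisher's inequality: b ≥ v ⇔ 48 ≥ 120? NO.

NO


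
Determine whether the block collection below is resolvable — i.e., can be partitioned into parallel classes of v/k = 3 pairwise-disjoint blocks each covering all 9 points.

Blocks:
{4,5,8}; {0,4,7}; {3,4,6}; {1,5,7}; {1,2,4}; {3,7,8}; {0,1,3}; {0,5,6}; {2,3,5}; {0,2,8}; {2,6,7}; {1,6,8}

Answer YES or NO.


v = 9, block size k = 3, number of blocks = 12.
For resolvability, blocks must partition into parallel classes of size v/k = 3.
Total blocks must therefore be a multiple of 3: 12 = 3·4 + 0 ⇒ divisible ✓.
Greedy packing gives 4 candidate class(es). Each should be a full parallel class (size 3, covers all 9 points).
  Class 1 (3 blocks): {4,5,8}; {0,1,3}; {2,6,7}. Points covered: [0, 1, 2, 3, 4, 5, 6, 7, 8].
  Class 2 (3 blocks): {0,4,7}; {2,3,5}; {1,6,8}. Points covered: [0, 1, 2, 3, 4, 5, 6, 7, 8].
  Class 3 (3 blocks): {3,4,6}; {1,5,7}; {0,2,8}. Points covered: [0, 1, 2, 3, 4, 5, 6, 7, 8].
  Class 4 (3 blocks): {1,2,4}; {3,7,8}; {0,5,6}. Points covered: [0, 1, 2, 3, 4, 5, 6, 7, 8].
All classes full (size 3)? YES. All classes cover every point? YES.
Resolvable? YES.

YES


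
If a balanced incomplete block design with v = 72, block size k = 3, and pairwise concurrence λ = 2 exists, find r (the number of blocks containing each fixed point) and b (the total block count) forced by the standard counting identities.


Any 2-(v, k, λ) BIBD satisfies two necessary conditions:
  (i)  Each point sits in r blocks, and counting incidences through any fixed point gives r(k − 1) = λ(v − 1), so r = λ(v − 1)/(k − 1).
  (ii) Total incidences bk = vr, so b = vr/k.
Step 1: r = λ(v − 1)/(k − 1) = 2·(72 − 1)/(3 − 1) = 2·71/2 = 142/2 = 71.
Step 2: b = vr/k = 72·71/3 = 5112/3 = 1704.
Check integrality: r = 71 ∈ Z ✓, b = 1704 ∈ Z ✓.
(These identities are necessary conditions: they determine r and b for any design with these parameters, but do not by themselves prove that one exists.)

r = 71, b = 1704.


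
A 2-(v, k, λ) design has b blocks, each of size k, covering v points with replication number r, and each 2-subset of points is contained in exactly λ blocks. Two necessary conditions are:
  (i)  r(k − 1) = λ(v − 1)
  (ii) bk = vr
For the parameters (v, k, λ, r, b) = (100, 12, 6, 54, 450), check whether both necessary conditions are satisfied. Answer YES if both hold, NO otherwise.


Condition (i): r(k − 1) = 54·11 = 594; λ(v − 1) = 6·99 = 594. Match? YES.
Condition (ii): bk = 450·12 = 5400; vr = 100·54 = 5400. Match? YES.
Both conditions hold? YES.

YES


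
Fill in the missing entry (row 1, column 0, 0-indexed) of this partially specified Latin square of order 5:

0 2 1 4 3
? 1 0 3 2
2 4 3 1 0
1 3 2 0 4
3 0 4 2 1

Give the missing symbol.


Row 1 contains symbols [0, 1, 2, 3] — missing [4].
Column 0 contains symbols [0, 1, 2, 3] — missing [4].
The missing symbol must appear in both missing sets; intersection = [4].
Therefore the hidden value is 4.

Missing value = 4.


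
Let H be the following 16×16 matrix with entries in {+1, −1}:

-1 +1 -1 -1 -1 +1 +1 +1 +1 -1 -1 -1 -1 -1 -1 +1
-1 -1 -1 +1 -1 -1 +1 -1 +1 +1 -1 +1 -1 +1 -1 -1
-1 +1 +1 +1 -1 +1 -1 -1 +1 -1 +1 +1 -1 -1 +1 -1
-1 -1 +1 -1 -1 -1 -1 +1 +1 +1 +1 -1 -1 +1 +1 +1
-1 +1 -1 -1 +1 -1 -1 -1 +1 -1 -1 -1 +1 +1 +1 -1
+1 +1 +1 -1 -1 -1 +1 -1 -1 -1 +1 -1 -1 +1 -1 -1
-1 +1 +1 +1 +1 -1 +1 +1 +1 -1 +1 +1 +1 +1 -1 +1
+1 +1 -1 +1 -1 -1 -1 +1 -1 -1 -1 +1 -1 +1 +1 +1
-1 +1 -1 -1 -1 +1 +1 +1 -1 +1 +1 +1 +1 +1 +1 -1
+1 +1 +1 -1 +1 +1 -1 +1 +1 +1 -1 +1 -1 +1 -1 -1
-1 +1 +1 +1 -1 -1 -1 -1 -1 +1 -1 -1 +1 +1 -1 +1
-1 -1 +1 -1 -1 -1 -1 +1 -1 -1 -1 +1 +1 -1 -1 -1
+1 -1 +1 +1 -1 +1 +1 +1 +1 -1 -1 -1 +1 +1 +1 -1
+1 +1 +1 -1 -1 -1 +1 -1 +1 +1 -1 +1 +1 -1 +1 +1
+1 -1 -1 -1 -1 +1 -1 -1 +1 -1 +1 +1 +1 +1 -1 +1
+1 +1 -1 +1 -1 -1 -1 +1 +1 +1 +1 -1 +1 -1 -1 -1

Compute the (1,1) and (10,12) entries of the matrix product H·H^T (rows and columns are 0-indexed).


Row 1 of H: [-1, -1, -1, 1, -1, -1, 1, -1, 1, 1, -1, 1, -1, 1, -1, -1].
Row 10 of H: [-1, 1, 1, 1, -1, -1, -1, -1, -1, 1, -1, -1, 1, 1, -1, 1].
Row 12 of H: [1, -1, 1, 1, -1, 1, 1, 1, 1, -1, -1, -1, 1, 1, 1, -1].
(H·H^T)[1][1] = Σ_j H[1][j]·H[1][j] = (-1)² + (-1)² + (-1)² + (1)² + (-1)² + (-1)² + (1)² + (-1)² + (1)² + (1)² + (-1)² + (1)² + (-1)² + (1)² + (-1)² + (-1)² = 1 + 1 + 1 + 1 + 1 + 1 + 1 + 1 + 1 + 1 + 1 + 1 + 1 + 1 + 1 + 1 = 16.
(H·H^T)[10][12] = Σ_j H[10][j]·H[12][j] = (-1)·(1) + (1)·(-1) + (1)·(1) + (1)·(1) + (-1)·(-1) + (-1)·(1) + (-1)·(1) + (-1)·(1) + (-1)·(1) + (1)·(-1) + (-1)·(-1) + (-1)·(-1) + (1)·(1) + (1)·(1) + (-1)·(1) + (1)·(-1) = -1 + -1 + 1 + 1 + 1 + -1 + -1 + -1 + -1 + -1 + 1 + 1 + 1 + 1 + -1 + -1 = -2.
Rows 10 and 12 are not orthogonal (dot product = -2 ≠ 0), so H is not a Hadamard matrix.

(1,1) entry = 16; (10,12) entry = -2.


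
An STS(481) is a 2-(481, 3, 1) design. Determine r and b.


An STS(v) is a 2-(v, 3, 1) BIBD: block size k = 3, λ = 1.
Replication: r(k − 1) = λ(v − 1) ⇒ r·2 = 481 − 1 = 480 ⇒ r = 240.
Block count: bk = vr ⇒ b·3 = 481·240 = 115440 ⇒ b = 38480.
(Check via b = v(v − 1)/6 = 481·480/6 = 230880/6 = 38480.)

r = 240, b = 38480.


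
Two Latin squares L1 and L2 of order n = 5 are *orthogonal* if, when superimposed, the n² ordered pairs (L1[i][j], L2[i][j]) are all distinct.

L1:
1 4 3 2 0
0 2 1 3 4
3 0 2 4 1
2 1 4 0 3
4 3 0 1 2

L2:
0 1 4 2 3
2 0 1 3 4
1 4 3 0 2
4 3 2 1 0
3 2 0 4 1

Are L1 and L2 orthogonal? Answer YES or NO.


Form the n² = 25 superimposed pairs (L1[i][j], L2[i][j]), row by row (rows and columns indexed from 0):
row 0: (1,0) (4,1) (3,4) (2,2) (0,3)
row 1: (0,2) (2,0) (1,1) (3,3) (4,4)
row 2: (3,1) (0,4) (2,3) (4,0) (1,2)
row 3: (2,4) (1,3) (4,2) (0,1) (3,0)
row 4: (4,3) (3,2) (0,0) (1,4) (2,1)
Orthogonality requires all 25 pairs distinct.
Check by first coordinate: for each symbol s of L1, list the L2 entries in the n cells where L1 = s; they must all differ.
  L1 = 0: L2 entries (in reading order) 3, 2, 4, 1, 0 — all 5 distinct ✓
  L1 = 1: L2 entries (in reading order) 0, 1, 2, 3, 4 — all 5 distinct ✓
  L1 = 2: L2 entries (in reading order) 2, 0, 3, 4, 1 — all 5 distinct ✓
  L1 = 3: L2 entries (in reading order) 4, 3, 1, 0, 2 — all 5 distinct ✓
  L1 = 4: L2 entries (in reading order) 1, 4, 0, 2, 3 — all 5 distinct ✓
Every symbol of L1 meets every symbol of L2 exactly once, so all 25 pairs are distinct (25 of 25).
Conclusion: YES.

YES


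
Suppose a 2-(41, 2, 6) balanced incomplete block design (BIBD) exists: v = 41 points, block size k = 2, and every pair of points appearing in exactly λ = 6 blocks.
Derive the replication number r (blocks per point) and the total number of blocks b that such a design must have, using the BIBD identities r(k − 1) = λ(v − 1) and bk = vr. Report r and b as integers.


Any 2-(v, k, λ) BIBD satisfies two necessary conditions:
  (i)  Each point sits in r blocks, and counting incidences through any fixed point gives r(k − 1) = λ(v − 1), so r = λ(v − 1)/(k − 1).
  (ii) Total incidences bk = vr, so b = vr/k.
Step 1: r = λ(v − 1)/(k − 1) = 6·(41 − 1)/(2 − 1) = 6·40/1 = 240/1 = 240.
Step 2: b = vr/k = 41·240/2 = 9840/2 = 4920.
Check integrality: r = 240 ∈ Z ✓, b = 4920 ∈ Z ✓.
(These identities are necessary conditions: they determine r and b for any design with these parameters, but do not by themselves prove that one exists.)

r = 240, b = 4920.


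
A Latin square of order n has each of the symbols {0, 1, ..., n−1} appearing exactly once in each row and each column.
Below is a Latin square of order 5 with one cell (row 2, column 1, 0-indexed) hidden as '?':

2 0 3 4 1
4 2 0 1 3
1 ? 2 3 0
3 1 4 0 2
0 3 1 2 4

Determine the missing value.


Row 2 contains symbols [0, 1, 2, 3] — missing [4].
Column 1 contains symbols [0, 1, 2, 3] — missing [4].
The missing symbol must appear in both missing sets; intersection = [4].
Therefore the hidden value is 4.

Missing value = 4.


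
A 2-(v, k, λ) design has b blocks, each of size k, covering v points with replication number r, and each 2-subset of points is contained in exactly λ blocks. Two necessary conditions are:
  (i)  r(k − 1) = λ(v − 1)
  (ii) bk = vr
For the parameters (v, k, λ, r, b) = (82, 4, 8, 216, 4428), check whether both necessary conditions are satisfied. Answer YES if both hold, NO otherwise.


Condition (i): r(k − 1) = 216·3 = 648; λ(v − 1) = 8·81 = 648. Match? YES.
Condition (ii): bk = 4428·4 = 17712; vr = 82·216 = 17712. Match? YES.
Both conditions hold? YES.

YES


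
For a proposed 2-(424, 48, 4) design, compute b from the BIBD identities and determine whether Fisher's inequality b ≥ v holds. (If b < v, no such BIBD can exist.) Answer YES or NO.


b = λv(v − 1)/(k(k − 1)) = 4·424·423/(48·47) = 717408/2256 = 318.
Compare with v = 424: b < v, so Fisher's inequality fails.

NO


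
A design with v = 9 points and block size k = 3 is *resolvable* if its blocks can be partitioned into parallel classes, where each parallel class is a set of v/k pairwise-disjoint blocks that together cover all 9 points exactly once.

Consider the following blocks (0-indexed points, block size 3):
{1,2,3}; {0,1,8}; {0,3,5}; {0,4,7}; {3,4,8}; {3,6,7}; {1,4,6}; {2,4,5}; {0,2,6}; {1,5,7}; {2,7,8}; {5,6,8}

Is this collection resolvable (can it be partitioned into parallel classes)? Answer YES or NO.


v = 9, block size k = 3, number of blocks = 12.
For resolvability, blocks must partition into parallel classes of size v/k = 3.
Total blocks must therefore be a multiple of 3: 12 = 3·4 + 0 ⇒ divisible ✓.
Greedy packing gives 4 candidate class(es). Each should be a full parallel class (size 3, covers all 9 points).
  Class 1 (3 blocks): {1,2,3}; {0,4,7}; {5,6,8}. Points covered: [0, 1, 2, 3, 4, 5, 6, 7, 8].
  Class 2 (3 blocks): {0,1,8}; {3,6,7}; {2,4,5}. Points covered: [0, 1, 2, 3, 4, 5, 6, 7, 8].
  Class 3 (3 blocks): {0,3,5}; {1,4,6}; {2,7,8}. Points covered: [0, 1, 2, 3, 4, 5, 6, 7, 8].
  Class 4 (3 blocks): {3,4,8}; {0,2,6}; {1,5,7}. Points covered: [0, 1, 2, 3, 4, 5, 6, 7, 8].
All classes full (size 3)? YES. All classes cover every point? YES.
Resolvable? YES.

YES


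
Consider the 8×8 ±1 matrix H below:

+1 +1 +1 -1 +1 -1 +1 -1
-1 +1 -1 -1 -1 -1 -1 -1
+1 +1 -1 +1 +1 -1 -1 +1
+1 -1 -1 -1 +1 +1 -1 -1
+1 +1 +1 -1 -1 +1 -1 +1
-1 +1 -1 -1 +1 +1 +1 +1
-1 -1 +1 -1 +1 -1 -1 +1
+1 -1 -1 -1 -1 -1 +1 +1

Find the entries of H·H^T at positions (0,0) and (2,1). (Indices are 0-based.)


Row 0 of H: [1, 1, 1, -1, 1, -1, 1, -1].
Row 1 of H: [-1, 1, -1, -1, -1, -1, -1, -1].
Row 2 of H: [1, 1, -1, 1, 1, -1, -1, 1].
(H·H^T)[0][0] = Σ_j H[0][j]·H[0][j] = (1)² + (1)² + (1)² + (-1)² + (1)² + (-1)² + (1)² + (-1)² = 1 + 1 + 1 + 1 + 1 + 1 + 1 + 1 = 8.
(H·H^T)[2][1] = Σ_j H[2][j]·H[1][j] = (1)·(-1) + (1)·(1) + (-1)·(-1) + (1)·(-1) + (1)·(-1) + (-1)·(-1) + (-1)·(-1) + (1)·(-1) = -1 + 1 + 1 + -1 + -1 + 1 + 1 + -1 = 0.
So rows 2 and 1 are orthogonal; the diagonal entry equals n = 8.

(0,0) entry = 8; (2,1) entry = 0.


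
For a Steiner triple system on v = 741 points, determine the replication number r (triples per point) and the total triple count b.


An STS(v) is a 2-(v, 3, 1) BIBD: block size k = 3, λ = 1.
Replication: r(k − 1) = λ(v − 1) ⇒ r·2 = 741 − 1 = 740 ⇒ r = 370.
Block count: bk = vr ⇒ b·3 = 741·370 = 274170 ⇒ b = 91390.

r = 370, b = 91390.


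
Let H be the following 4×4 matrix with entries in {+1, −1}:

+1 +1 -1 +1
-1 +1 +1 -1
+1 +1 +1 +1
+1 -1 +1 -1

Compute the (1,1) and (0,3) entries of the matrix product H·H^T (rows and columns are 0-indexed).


Row 0 of H: [1, 1, -1, 1].
Row 1 of H: [-1, 1, 1, -1].
Row 3 of H: [1, -1, 1, -1].
(H·H^T)[1][1] = Σ_j H[1][j]·H[1][j] = (-1)² + (1)² + (1)² + (-1)² = 1 + 1 + 1 + 1 = 4.
(H·H^T)[0][3] = Σ_j H[0][j]·H[3][j] = (1)·(1) + (1)·(-1) + (-1)·(1) + (1)·(-1) = 1 + -1 + -1 + -1 = -2.
Rows 0 and 3 are not orthogonal (dot product = -2 ≠ 0), so H is not a Hadamard matrix.

(1,1) entry = 4; (0,3) entry = -2.


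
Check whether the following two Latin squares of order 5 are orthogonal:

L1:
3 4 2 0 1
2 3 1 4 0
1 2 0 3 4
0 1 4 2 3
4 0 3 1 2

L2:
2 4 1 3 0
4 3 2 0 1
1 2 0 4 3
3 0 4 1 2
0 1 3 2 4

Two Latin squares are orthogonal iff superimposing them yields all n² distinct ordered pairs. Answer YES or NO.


Form the n² = 25 superimposed pairs (L1[i][j], L2[i][j]), row by row (rows and columns indexed from 0):
row 0: (3,2) (4,4) (2,1) (0,3) (1,0)
row 1: (2,4) (3,3) (1,2) (4,0) (0,1)
row 2: (1,1) (2,2) (0,0) (3,4) (4,3)
row 3: (0,3) (1,0) (4,4) (2,1) (3,2)
row 4: (4,0) (0,1) (3,3) (1,2) (2,4)
Orthogonality requires all 25 pairs distinct.
But the pair (0,3) repeats: cell (0,3) has L1 = 0, L2 = 3, and cell (3,0) has L1 = 0, L2 = 3.
A repeated pair means some other pair never occurs (only 15 distinct pairs out of 25), so the squares are not orthogonal.
Conclusion: NO.

NO


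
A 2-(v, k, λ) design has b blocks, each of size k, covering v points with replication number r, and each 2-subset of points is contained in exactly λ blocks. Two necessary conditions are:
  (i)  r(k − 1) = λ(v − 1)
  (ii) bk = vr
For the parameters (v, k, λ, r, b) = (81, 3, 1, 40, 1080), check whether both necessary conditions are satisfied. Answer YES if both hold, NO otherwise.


Condition (i): r(k − 1) = 40·2 = 80; λ(v − 1) = 1·80 = 80. Match? YES.
Condition (ii): bk = 1080·3 = 3240; vr = 81·40 = 3240. Match? YES.
Both conditions hold? YES.

YES


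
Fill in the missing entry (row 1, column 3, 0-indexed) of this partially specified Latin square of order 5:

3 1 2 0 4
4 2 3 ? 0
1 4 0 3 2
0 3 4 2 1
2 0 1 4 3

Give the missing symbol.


Row 1 contains symbols [0, 2, 3, 4] — missing [1].
Column 3 contains symbols [0, 2, 3, 4] — missing [1].
The missing symbol must appear in both missing sets; intersection = [1].
Therefore the hidden value is 1.

Missing value = 1.


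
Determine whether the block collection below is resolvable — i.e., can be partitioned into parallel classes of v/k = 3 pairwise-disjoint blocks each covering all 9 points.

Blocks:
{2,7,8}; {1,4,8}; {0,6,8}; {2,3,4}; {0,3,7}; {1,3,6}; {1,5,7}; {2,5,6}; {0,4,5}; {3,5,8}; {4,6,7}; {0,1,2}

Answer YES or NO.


v = 9, block size k = 3, number of blocks = 12.
For resolvability, blocks must partition into parallel classes of size v/k = 3.
Total blocks must therefore be a multiple of 3: 12 = 3·4 + 0 ⇒ divisible ✓.
Greedy packing gives 4 candidate class(es). Each should be a full parallel class (size 3, covers all 9 points).
  Class 1 (3 blocks): {2,7,8}; {1,3,6}; {0,4,5}. Points covered: [0, 1, 2, 3, 4, 5, 6, 7, 8].
  Class 2 (3 blocks): {1,4,8}; {0,3,7}; {2,5,6}. Points covered: [0, 1, 2, 3, 4, 5, 6, 7, 8].
  Class 3 (3 blocks): {0,6,8}; {2,3,4}; {1,5,7}. Points covered: [0, 1, 2, 3, 4, 5, 6, 7, 8].
  Class 4 (3 blocks): {3,5,8}; {4,6,7}; {0,1,2}. Points covered: [0, 1, 2, 3, 4, 5, 6, 7, 8].
All classes full (size 3)? YES. All classes cover every point? YES.
Resolvable? YES.

YES


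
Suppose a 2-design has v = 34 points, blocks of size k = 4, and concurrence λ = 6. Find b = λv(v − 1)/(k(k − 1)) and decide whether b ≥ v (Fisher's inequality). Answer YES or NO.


b = λv(v − 1)/(k(k − 1)) = 6·34·33/(4·3) = 6732/12 = 561.
Compare with v = 34: b ≥ v, so Fisher's inequality holds.

YES


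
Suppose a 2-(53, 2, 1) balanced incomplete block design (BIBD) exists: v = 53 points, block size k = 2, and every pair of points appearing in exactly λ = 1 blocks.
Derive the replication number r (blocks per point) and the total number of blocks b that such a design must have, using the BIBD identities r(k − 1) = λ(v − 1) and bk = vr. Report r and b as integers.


Any 2-(v, k, λ) BIBD satisfies two necessary conditions:
  (i)  Each point sits in r blocks, and counting incidences through any fixed point gives r(k − 1) = λ(v − 1), so r = λ(v − 1)/(k − 1).
  (ii) Total incidences bk = vr, so b = vr/k.
Step 1: r = λ(v − 1)/(k − 1) = 1·(53 − 1)/(2 − 1) = 1·52/1 = 52/1 = 52.
Step 2: b = vr/k = 53·52/2 = 2756/2 = 1378.
Check integrality: r = 52 ∈ Z ✓, b = 1378 ∈ Z ✓.
(These identities are necessary conditions: they determine r and b for any design with these parameters, but do not by themselves prove that one exists.)

r = 52, b = 1378.


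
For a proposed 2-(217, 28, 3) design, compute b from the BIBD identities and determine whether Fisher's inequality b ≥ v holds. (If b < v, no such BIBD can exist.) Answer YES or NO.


r = λ(v − 1)/(k − 1) = 3·216/27 = 24.
b = vr/k = 217·24/28 = 186.
Fisher's inequality: b ≥ v ⇔ 186 ≥ 217? NO.

NO


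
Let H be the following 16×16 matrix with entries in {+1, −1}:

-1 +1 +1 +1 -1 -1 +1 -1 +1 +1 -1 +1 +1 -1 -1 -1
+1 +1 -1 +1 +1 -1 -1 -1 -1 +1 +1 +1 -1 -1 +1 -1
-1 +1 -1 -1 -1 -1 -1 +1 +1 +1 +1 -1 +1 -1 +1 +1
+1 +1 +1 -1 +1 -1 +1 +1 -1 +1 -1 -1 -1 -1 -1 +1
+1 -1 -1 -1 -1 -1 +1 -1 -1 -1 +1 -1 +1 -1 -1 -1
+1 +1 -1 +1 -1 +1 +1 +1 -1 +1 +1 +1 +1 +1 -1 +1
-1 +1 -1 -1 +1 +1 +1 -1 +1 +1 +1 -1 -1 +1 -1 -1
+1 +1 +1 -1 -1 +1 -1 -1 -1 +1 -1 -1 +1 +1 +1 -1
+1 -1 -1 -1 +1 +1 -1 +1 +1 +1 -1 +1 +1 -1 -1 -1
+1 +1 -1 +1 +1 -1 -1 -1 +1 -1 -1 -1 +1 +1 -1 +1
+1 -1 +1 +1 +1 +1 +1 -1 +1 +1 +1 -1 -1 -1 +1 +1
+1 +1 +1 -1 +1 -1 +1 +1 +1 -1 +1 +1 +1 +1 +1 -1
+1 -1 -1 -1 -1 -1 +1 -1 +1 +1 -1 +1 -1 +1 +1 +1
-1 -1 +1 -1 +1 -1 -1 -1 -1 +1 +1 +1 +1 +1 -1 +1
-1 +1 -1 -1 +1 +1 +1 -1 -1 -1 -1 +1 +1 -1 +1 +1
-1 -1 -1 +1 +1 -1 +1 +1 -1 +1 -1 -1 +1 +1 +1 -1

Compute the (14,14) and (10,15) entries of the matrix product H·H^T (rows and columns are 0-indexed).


Row 10 of H: [1, -1, 1, 1, 1, 1, 1, -1, 1, 1, 1, -1, -1, -1, 1, 1].
Row 14 of H: [-1, 1, -1, -1, 1, 1, 1, -1, -1, -1, -1, 1, 1, -1, 1, 1].
Row 15 of H: [-1, -1, -1, 1, 1, -1, 1, 1, -1, 1, -1, -1, 1, 1, 1, -1].
(H·H^T)[14][14] = Σ_j H[14][j]·H[14][j] = (-1)² + (1)² + (-1)² + (-1)² + (1)² + (1)² + (1)² + (-1)² + (-1)² + (-1)² + (-1)² + (1)² + (1)² + (-1)² + (1)² + (1)² = 1 + 1 + 1 + 1 + 1 + 1 + 1 + 1 + 1 + 1 + 1 + 1 + 1 + 1 + 1 + 1 = 16.
(H·H^T)[10][15] = Σ_j H[10][j]·H[15][j] = (1)·(-1) + (-1)·(-1) + (1)·(-1) + (1)·(1) + (1)·(1) + (1)·(-1) + (1)·(1) + (-1)·(1) + (1)·(-1) + (1)·(1) + (1)·(-1) + (-1)·(-1) + (-1)·(1) + (-1)·(1) + (1)·(1) + (1)·(-1) = -1 + 1 + -1 + 1 + 1 + -1 + 1 + -1 + -1 + 1 + -1 + 1 + -1 + -1 + 1 + -1 = -2.
Rows 10 and 15 are not orthogonal (dot product = -2 ≠ 0), so H is not a Hadamard matrix.

(14,14) entry = 16; (10,15) entry = -2.


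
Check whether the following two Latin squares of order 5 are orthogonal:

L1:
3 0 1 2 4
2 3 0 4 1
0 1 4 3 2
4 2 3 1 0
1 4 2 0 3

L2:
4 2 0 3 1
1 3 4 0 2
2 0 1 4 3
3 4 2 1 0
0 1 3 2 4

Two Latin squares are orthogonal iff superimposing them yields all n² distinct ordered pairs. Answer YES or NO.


Form the n² = 25 superimposed pairs (L1[i][j], L2[i][j]), row by row (rows and columns indexed from 0):
row 0: (3,4) (0,2) (1,0) (2,3) (4,1)
row 1: (2,1) (3,3) (0,4) (4,0) (1,2)
row 2: (0,2) (1,0) (4,1) (3,4) (2,3)
row 3: (4,3) (2,4) (3,2) (1,1) (0,0)
row 4: (1,0) (4,1) (2,3) (0,2) (3,4)
Orthogonality requires all 25 pairs distinct.
But the pair (0,2) repeats: cell (0,1) has L1 = 0, L2 = 2, and cell (2,0) has L1 = 0, L2 = 2.
A repeated pair means some other pair never occurs (only 15 distinct pairs out of 25), so the squares are not orthogonal.
Conclusion: NO.

NO


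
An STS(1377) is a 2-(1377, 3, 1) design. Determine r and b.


An STS(v) is a 2-(v, 3, 1) BIBD: block size k = 3, λ = 1.
Replication: r(k − 1) = λ(v − 1) ⇒ r·2 = 1377 − 1 = 1376 ⇒ r = 688.
Block count: bk = vr ⇒ b·3 = 1377·688 = 947376 ⇒ b = 315792.

r = 688, b = 315792.


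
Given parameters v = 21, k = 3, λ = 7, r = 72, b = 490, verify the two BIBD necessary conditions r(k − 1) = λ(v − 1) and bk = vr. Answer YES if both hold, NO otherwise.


Condition (i): r(k − 1) = 72·2 = 144; λ(v − 1) = 7·20 = 140. Match? NO.
Condition (ii): bk = 490·3 = 1470; vr = 21·72 = 1512. Match? NO.
Both conditions hold? NO.

NO


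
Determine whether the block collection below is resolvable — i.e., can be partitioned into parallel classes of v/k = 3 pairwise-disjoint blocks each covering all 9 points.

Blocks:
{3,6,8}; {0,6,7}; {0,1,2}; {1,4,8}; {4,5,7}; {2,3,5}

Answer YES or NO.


v = 9, block size k = 3, number of blocks = 6.
For resolvability, blocks must partition into parallel classes of size v/k = 3.
Total blocks must therefore be a multiple of 3: 6 = 3·2 + 0 ⇒ divisible ✓.
Greedy packing gives 2 candidate class(es). Each should be a full parallel class (size 3, covers all 9 points).
  Class 1 (3 blocks): {3,6,8}; {0,1,2}; {4,5,7}. Points covered: [0, 1, 2, 3, 4, 5, 6, 7, 8].
  Class 2 (3 blocks): {0,6,7}; {1,4,8}; {2,3,5}. Points covered: [0, 1, 2, 3, 4, 5, 6, 7, 8].
All classes full (size 3)? YES. All classes cover every point? YES.
Resolvable? YES.

YES


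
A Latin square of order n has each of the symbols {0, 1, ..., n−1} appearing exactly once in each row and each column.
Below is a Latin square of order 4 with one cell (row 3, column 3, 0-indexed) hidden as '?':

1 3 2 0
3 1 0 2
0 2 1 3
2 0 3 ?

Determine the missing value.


Row 3 contains symbols [0, 2, 3] — missing [1].
Column 3 contains symbols [0, 2, 3] — missing [1].
The missing symbol must appear in both missing sets; intersection = [1].
Therefore the hidden value is 1.

Missing value = 1.


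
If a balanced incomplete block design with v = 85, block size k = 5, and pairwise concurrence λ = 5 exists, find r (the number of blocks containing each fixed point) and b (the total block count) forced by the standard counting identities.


Any 2-(v, k, λ) BIBD satisfies two necessary conditions:
  (i)  Each point sits in r blocks, and counting incidences through any fixed point gives r(k − 1) = λ(v − 1), so r = λ(v − 1)/(k − 1).
  (ii) Total incidences bk = vr, so b = vr/k.
Step 1: r = λ(v − 1)/(k − 1) = 5·(85 − 1)/(5 − 1) = 5·84/4 = 420/4 = 105.
Step 2: b = vr/k = 85·105/5 = 8925/5 = 1785.
Check integrality: r = 105 ∈ Z ✓, b = 1785 ∈ Z ✓.
(These identities are necessary conditions: they determine r and b for any design with these parameters, but do not by themselves prove that one exists.)

r = 105, b = 1785.


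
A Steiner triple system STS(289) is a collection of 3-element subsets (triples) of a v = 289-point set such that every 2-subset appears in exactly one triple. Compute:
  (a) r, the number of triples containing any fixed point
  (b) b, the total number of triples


An STS(v) is a 2-(v, 3, 1) BIBD: block size k = 3, λ = 1.
Replication: r(k − 1) = λ(v − 1) ⇒ r·2 = 289 − 1 = 288 ⇒ r = 144.
Block count: bk = vr ⇒ b·3 = 289·144 = 41616 ⇒ b = 13872.

r = 144, b = 13872.


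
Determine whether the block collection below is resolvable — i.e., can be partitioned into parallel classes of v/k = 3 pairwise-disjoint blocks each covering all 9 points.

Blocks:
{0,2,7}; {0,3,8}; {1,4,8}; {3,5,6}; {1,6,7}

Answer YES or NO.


v = 9, block size k = 3, number of blocks = 5.
For resolvability, blocks must partition into parallel classes of size v/k = 3.
Total blocks must therefore be a multiple of 3: 5 = 3·1 + 2 ⇒ not divisible ✗.
Resolvable? NO.

NO


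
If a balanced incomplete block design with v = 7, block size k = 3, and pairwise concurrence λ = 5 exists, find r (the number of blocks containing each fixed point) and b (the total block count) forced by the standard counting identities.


Any 2-(v, k, λ) BIBD satisfies two necessary conditions:
  (i)  Each point sits in r blocks, and counting incidences through any fixed point gives r(k − 1) = λ(v − 1), so r = λ(v − 1)/(k − 1).
  (ii) Total incidences bk = vr, so b = vr/k.
Step 1: r = λ(v − 1)/(k − 1) = 5·(7 − 1)/(3 − 1) = 5·6/2 = 30/2 = 15.
Step 2: b = vr/k = 7·15/3 = 105/3 = 35.
Check integrality: r = 15 ∈ Z ✓, b = 35 ∈ Z ✓.
(These identities are necessary conditions: they determine r and b for any design with these parameters, but do not by themselves prove that one exists.)

r = 15, b = 35.


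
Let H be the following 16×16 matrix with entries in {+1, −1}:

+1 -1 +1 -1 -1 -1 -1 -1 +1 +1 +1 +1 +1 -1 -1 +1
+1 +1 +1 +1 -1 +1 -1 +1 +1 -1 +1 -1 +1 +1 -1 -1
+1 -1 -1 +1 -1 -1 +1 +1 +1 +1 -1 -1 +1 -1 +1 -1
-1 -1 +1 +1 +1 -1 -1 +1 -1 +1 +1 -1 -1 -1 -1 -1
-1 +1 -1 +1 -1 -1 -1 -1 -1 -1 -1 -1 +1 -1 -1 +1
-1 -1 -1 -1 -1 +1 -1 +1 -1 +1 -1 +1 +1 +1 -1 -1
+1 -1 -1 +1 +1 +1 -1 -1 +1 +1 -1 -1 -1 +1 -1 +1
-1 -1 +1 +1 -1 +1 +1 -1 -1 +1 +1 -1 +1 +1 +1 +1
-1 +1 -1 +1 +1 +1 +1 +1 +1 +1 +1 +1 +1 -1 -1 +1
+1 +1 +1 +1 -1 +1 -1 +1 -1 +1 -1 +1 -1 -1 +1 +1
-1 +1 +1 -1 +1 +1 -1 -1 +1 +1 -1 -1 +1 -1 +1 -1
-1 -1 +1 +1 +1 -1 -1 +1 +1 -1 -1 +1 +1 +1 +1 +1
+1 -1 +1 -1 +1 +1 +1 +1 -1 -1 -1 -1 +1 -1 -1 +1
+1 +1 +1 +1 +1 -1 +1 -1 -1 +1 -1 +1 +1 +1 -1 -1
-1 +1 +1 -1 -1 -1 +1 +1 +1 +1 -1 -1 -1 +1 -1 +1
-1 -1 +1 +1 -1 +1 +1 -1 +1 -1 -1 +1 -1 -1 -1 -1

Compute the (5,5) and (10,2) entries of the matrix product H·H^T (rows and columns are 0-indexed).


Row 2 of H: [1, -1, -1, 1, -1, -1, 1, 1, 1, 1, -1, -1, 1, -1, 1, -1].
Row 5 of H: [-1, -1, -1, -1, -1, 1, -1, 1, -1, 1, -1, 1, 1, 1, -1, -1].
Row 10 of H: [-1, 1, 1, -1, 1, 1, -1, -1, 1, 1, -1, -1, 1, -1, 1, -1].
(H·H^T)[5][5] = Σ_j H[5][j]·H[5][j] = (-1)² + (-1)² + (-1)² + (-1)² + (-1)² + (1)² + (-1)² + (1)² + (-1)² + (1)² + (-1)² + (1)² + (1)² + (1)² + (-1)² + (-1)² = 1 + 1 + 1 + 1 + 1 + 1 + 1 + 1 + 1 + 1 + 1 + 1 + 1 + 1 + 1 + 1 = 16.
(H·H^T)[10][2] = Σ_j H[10][j]·H[2][j] = (-1)·(1) + (1)·(-1) + (1)·(-1) + (-1)·(1) + (1)·(-1) + (1)·(-1) + (-1)·(1) + (-1)·(1) + (1)·(1) + (1)·(1) + (-1)·(-1) + (-1)·(-1) + (1)·(1) + (-1)·(-1) + (1)·(1) + (-1)·(-1) = -1 + -1 + -1 + -1 + -1 + -1 + -1 + -1 + 1 + 1 + 1 + 1 + 1 + 1 + 1 + 1 = 0.
So rows 10 and 2 are orthogonal; the diagonal entry equals n = 16.

(5,5) entry = 16; (10,2) entry = 0.


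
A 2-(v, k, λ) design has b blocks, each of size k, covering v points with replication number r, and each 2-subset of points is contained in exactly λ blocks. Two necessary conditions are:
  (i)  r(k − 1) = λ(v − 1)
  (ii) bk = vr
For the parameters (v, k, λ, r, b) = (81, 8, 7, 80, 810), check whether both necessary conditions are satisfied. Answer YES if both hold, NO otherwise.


Condition (i): r(k − 1) = 80·7 = 560; λ(v − 1) = 7·80 = 560. Match? YES.
Condition (ii): bk = 810·8 = 6480; vr = 81·80 = 6480. Match? YES.
Both conditions hold? YES.

YES


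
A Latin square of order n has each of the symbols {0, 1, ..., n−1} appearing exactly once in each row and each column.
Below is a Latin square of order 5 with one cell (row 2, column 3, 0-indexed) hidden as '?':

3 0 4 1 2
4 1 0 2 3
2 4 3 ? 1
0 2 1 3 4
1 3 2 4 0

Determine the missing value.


Row 2 contains symbols [1, 2, 3, 4] — missing [0].
Column 3 contains symbols [1, 2, 3, 4] — missing [0].
The missing symbol must appear in both missing sets; intersection = [0].
Therefore the hidden value is 0.

Missing value = 0.


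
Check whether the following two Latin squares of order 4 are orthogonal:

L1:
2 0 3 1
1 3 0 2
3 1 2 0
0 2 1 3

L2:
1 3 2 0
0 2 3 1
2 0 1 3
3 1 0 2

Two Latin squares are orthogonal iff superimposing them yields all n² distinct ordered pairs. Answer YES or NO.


Form the n² = 16 superimposed pairs (L1[i][j], L2[i][j]), row by row (rows and columns indexed from 0):
row 0: (2,1) (0,3) (3,2) (1,0)
row 1: (1,0) (3,2) (0,3) (2,1)
row 2: (3,2) (1,0) (2,1) (0,3)
row 3: (0,3) (2,1) (1,0) (3,2)
Orthogonality requires all 16 pairs distinct.
But the pair (1,0) repeats: cell (0,3) has L1 = 1, L2 = 0, and cell (1,0) has L1 = 1, L2 = 0.
A repeated pair means some other pair never occurs (only 4 distinct pairs out of 16), so the squares are not orthogonal.
Conclusion: NO.

NO


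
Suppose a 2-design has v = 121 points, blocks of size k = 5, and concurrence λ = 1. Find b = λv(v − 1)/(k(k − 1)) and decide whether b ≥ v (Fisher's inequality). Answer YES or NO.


r = λ(v − 1)/(k − 1) = 1·120/4 = 30.
b = vr/k = 121·30/5 = 726.
Fisher's inequality: b ≥ v ⇔ 726 ≥ 121? YES.

YES


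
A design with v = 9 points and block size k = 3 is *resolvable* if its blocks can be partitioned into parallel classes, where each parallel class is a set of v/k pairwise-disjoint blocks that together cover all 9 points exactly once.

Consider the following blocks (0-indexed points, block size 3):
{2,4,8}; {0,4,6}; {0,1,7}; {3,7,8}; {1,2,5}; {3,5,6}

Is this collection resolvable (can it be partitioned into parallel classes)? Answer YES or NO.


v = 9, block size k = 3, number of blocks = 6.
For resolvability, blocks must partition into parallel classes of size v/k = 3.
Total blocks must therefore be a multiple of 3: 6 = 3·2 + 0 ⇒ divisible ✓.
Greedy packing gives 2 candidate class(es). Each should be a full parallel class (size 3, covers all 9 points).
  Class 1 (3 blocks): {2,4,8}; {0,1,7}; {3,5,6}. Points covered: [0, 1, 2, 3, 4, 5, 6, 7, 8].
  Class 2 (3 blocks): {0,4,6}; {3,7,8}; {1,2,5}. Points covered: [0, 1, 2, 3, 4, 5, 6, 7, 8].
All classes full (size 3)? YES. All classes cover every point? YES.
Resolvable? YES.

YES


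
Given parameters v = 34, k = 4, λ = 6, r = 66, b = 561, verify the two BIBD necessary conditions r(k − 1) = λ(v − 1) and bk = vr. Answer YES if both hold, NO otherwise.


Condition (i): r(k − 1) = 66·3 = 198; λ(v − 1) = 6·33 = 198. Match? YES.
Condition (ii): bk = 561·4 = 2244; vr = 34·66 = 2244. Match? YES.
Both conditions hold? YES.

YES


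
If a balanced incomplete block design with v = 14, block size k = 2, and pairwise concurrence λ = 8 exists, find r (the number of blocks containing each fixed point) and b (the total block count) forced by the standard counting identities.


Any 2-(v, k, λ) BIBD satisfies two necessary conditions:
  (i)  Each point sits in r blocks, and counting incidences through any fixed point gives r(k − 1) = λ(v − 1), so r = λ(v − 1)/(k − 1).
  (ii) Total incidences bk = vr, so b = vr/k.
Step 1: r = λ(v − 1)/(k − 1) = 8·(14 − 1)/(2 − 1) = 8·13/1 = 104/1 = 104.
Step 2: b = vr/k = 14·104/2 = 1456/2 = 728.
Check integrality: r = 104 ∈ Z ✓, b = 728 ∈ Z ✓.
(These identities are necessary conditions: they determine r and b for any design with these parameters, but do not by themselves prove that one exists.)

r = 104, b = 728.


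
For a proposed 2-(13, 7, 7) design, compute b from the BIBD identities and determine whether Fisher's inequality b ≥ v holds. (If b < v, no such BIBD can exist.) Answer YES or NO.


b = λv(v − 1)/(k(k − 1)) = 7·13·12/(7·6) = 1092/42 = 26.
Compare with v = 13: b ≥ v, so Fisher's inequality holds.

YES


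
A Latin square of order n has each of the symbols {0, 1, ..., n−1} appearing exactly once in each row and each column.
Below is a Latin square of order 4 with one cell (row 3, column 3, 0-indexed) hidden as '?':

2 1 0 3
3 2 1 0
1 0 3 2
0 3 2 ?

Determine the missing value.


Row 3 contains symbols [0, 2, 3] — missing [1].
Column 3 contains symbols [0, 2, 3] — missing [1].
The missing symbol must appear in both missing sets; intersection = [1].
Therefore the hidden value is 1.

Missing value = 1.


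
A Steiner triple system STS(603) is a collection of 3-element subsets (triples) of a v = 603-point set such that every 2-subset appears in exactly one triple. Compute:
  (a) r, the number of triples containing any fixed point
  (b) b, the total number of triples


An STS(v) is a 2-(v, 3, 1) BIBD: block size k = 3, λ = 1.
Replication: r(k − 1) = λ(v − 1) ⇒ r·2 = 603 − 1 = 602 ⇒ r = 301.
Block count: bk = vr ⇒ b·3 = 603·301 = 181503 ⇒ b = 60501.
(Check via b = v(v − 1)/6 = 603·602/6 = 363006/6 = 60501.)

r = 301, b = 60501.


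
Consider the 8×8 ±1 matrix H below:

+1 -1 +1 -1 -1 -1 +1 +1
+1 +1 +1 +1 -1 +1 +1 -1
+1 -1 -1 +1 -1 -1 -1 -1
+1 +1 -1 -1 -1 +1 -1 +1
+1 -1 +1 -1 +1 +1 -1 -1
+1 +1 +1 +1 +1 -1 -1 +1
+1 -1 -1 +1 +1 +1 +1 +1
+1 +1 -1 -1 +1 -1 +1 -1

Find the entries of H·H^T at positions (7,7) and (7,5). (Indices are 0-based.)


Row 5 of H: [1, 1, 1, 1, 1, -1, -1, 1].
Row 7 of H: [1, 1, -1, -1, 1, -1, 1, -1].
(H·H^T)[7][7] = Σ_j H[7][j]·H[7][j] = (1)² + (1)² + (-1)² + (-1)² + (1)² + (-1)² + (1)² + (-1)² = 1 + 1 + 1 + 1 + 1 + 1 + 1 + 1 = 8.
(H·H^T)[7][5] = Σ_j H[7][j]·H[5][j] = (1)·(1) + (1)·(1) + (-1)·(1) + (-1)·(1) + (1)·(1) + (-1)·(-1) + (1)·(-1) + (-1)·(1) = 1 + 1 + -1 + -1 + 1 + 1 + -1 + -1 = 0.
So rows 7 and 5 are orthogonal; the diagonal entry equals n = 8.

(7,7) entry = 8; (7,5) entry = 0.


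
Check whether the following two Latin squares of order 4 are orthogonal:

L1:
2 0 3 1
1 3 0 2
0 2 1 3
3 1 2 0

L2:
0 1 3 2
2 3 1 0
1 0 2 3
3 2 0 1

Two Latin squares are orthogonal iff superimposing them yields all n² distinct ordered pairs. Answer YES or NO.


Form the n² = 16 superimposed pairs (L1[i][j], L2[i][j]), row by row (rows and columns indexed from 0):
row 0: (2,0) (0,1) (3,3) (1,2)
row 1: (1,2) (3,3) (0,1) (2,0)
row 2: (0,1) (2,0) (1,2) (3,3)
row 3: (3,3) (1,2) (2,0) (0,1)
Orthogonality requires all 16 pairs distinct.
But the pair (1,2) repeats: cell (0,3) has L1 = 1, L2 = 2, and cell (1,0) has L1 = 1, L2 = 2.
A repeated pair means some other pair never occurs (only 4 distinct pairs out of 16), so the squares are not orthogonal.
Conclusion: NO.

NO


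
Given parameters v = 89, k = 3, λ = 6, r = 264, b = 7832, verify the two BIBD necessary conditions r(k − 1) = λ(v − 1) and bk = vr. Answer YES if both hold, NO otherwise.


Condition (i): r(k − 1) = 264·2 = 528; λ(v − 1) = 6·88 = 528. Match? YES.
Condition (ii): bk = 7832·3 = 23496; vr = 89·264 = 23496. Match? YES.
Both conditions hold? YES.

YES


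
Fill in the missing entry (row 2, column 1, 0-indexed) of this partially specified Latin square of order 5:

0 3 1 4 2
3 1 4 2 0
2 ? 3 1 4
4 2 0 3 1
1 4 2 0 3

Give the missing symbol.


Row 2 contains symbols [1, 2, 3, 4] — missing [0].
Column 1 contains symbols [1, 2, 3, 4] — missing [0].
The missing symbol must appear in both missing sets; intersection = [0].
Therefore the hidden value is 0.

Missing value = 0.


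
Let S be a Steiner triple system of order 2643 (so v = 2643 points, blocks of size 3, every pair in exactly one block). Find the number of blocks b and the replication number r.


An STS(v) is a 2-(v, 3, 1) BIBD: block size k = 3, λ = 1.
Replication: r(k − 1) = λ(v − 1) ⇒ r·2 = 2643 − 1 = 2642 ⇒ r = 1321.
Block count: b = v(v − 1)/6 = 2643·2642/6 = 6982806/6 = 1163801.
(Check via bk = vr: 1163801·3 = 3491403 = 2643·1321 = 3491403 ✓.)

r = 1321, b = 1163801.


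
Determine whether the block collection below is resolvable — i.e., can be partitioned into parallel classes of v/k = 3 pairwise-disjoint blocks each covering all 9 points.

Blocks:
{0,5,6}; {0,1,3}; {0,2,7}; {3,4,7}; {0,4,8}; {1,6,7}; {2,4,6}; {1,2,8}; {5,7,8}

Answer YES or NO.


v = 9, block size k = 3, number of blocks = 9.
For resolvability, blocks must partition into parallel classes of size v/k = 3.
Total blocks must therefore be a multiple of 3: 9 = 3·3 + 0 ⇒ divisible ✓.
Consider block {0,2,7}. It intersects every other block in the collection, so no parallel class of size 3 can contain it.
Since every block must belong to some parallel class in a resolution, the collection cannot be partitioned into parallel classes.
Resolvable? NO.

NO


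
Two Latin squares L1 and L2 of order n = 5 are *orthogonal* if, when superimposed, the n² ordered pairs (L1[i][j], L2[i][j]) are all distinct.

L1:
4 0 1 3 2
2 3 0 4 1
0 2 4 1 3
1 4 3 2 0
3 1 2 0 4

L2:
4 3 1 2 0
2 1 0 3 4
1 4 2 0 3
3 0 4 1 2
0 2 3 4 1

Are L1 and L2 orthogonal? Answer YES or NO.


Form the n² = 25 superimposed pairs (L1[i][j], L2[i][j]), row by row (rows and columns indexed from 0):
row 0: (4,4) (0,3) (1,1) (3,2) (2,0)
row 1: (2,2) (3,1) (0,0) (4,3) (1,4)
row 2: (0,1) (2,4) (4,2) (1,0) (3,3)
row 3: (1,3) (4,0) (3,4) (2,1) (0,2)
row 4: (3,0) (1,2) (2,3) (0,4) (4,1)
Orthogonality requires all 25 pairs distinct.
Check by first coordinate: for each symbol s of L1, list the L2 entries in the n cells where L1 = s; they must all differ.
  L1 = 0: L2 entries (in reading order) 3, 0, 1, 2, 4 — all 5 distinct ✓
  L1 = 1: L2 entries (in reading order) 1, 4, 0, 3, 2 — all 5 distinct ✓
  L1 = 2: L2 entries (in reading order) 0, 2, 4, 1, 3 — all 5 distinct ✓
  L1 = 3: L2 entries (in reading order) 2, 1, 3, 4, 0 — all 5 distinct ✓
  L1 = 4: L2 entries (in reading order) 4, 3, 2, 0, 1 — all 5 distinct ✓
Every symbol of L1 meets every symbol of L2 exactly once, so all 25 pairs are distinct (25 of 25).
Conclusion: YES.

YES


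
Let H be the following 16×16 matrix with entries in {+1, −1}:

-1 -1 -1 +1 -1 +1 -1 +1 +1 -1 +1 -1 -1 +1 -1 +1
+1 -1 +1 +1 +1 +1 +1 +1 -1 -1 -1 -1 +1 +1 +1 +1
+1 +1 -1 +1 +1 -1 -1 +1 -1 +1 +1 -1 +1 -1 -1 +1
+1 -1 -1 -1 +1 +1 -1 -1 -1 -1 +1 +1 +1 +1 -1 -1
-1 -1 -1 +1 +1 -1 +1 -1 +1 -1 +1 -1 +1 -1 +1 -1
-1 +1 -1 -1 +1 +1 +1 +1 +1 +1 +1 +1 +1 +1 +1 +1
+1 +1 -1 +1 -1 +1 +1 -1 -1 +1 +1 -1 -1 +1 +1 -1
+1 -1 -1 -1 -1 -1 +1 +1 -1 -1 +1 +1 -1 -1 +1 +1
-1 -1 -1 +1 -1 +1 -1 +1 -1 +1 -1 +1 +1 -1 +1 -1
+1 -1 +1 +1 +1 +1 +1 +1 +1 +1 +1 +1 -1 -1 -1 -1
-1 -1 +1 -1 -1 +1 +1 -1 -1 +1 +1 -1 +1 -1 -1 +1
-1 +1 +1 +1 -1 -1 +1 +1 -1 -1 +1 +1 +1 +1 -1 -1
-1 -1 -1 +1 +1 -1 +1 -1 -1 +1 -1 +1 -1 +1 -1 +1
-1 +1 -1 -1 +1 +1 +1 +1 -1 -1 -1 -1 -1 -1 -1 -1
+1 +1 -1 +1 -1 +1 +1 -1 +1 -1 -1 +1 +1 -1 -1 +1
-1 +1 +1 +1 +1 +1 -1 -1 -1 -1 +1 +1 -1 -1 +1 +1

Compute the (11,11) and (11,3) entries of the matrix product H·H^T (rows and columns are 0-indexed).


Row 3 of H: [1, -1, -1, -1, 1, 1, -1, -1, -1, -1, 1, 1, 1, 1, -1, -1].
Row 11 of H: [-1, 1, 1, 1, -1, -1, 1, 1, -1, -1, 1, 1, 1, 1, -1, -1].
(H·H^T)[11][11] = Σ_j H[11][j]·H[11][j] = (-1)² + (1)² + (1)² + (1)² + (-1)² + (-1)² + (1)² + (1)² + (-1)² + (-1)² + (1)² + (1)² + (1)² + (1)² + (-1)² + (-1)² = 1 + 1 + 1 + 1 + 1 + 1 + 1 + 1 + 1 + 1 + 1 + 1 + 1 + 1 + 1 + 1 = 16.
(H·H^T)[11][3] = Σ_j H[11][j]·H[3][j] = (-1)·(1) + (1)·(-1) + (1)·(-1) + (1)·(-1) + (-1)·(1) + (-1)·(1) + (1)·(-1) + (1)·(-1) + (-1)·(-1) + (-1)·(-1) + (1)·(1) + (1)·(1) + (1)·(1) + (1)·(1) + (-1)·(-1) + (-1)·(-1) = -1 + -1 + -1 + -1 + -1 + -1 + -1 + -1 + 1 + 1 + 1 + 1 + 1 + 1 + 1 + 1 = 0.
So rows 11 and 3 are orthogonal; the diagonal entry equals n = 16.

(11,11) entry = 16; (11,3) entry = 0.
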